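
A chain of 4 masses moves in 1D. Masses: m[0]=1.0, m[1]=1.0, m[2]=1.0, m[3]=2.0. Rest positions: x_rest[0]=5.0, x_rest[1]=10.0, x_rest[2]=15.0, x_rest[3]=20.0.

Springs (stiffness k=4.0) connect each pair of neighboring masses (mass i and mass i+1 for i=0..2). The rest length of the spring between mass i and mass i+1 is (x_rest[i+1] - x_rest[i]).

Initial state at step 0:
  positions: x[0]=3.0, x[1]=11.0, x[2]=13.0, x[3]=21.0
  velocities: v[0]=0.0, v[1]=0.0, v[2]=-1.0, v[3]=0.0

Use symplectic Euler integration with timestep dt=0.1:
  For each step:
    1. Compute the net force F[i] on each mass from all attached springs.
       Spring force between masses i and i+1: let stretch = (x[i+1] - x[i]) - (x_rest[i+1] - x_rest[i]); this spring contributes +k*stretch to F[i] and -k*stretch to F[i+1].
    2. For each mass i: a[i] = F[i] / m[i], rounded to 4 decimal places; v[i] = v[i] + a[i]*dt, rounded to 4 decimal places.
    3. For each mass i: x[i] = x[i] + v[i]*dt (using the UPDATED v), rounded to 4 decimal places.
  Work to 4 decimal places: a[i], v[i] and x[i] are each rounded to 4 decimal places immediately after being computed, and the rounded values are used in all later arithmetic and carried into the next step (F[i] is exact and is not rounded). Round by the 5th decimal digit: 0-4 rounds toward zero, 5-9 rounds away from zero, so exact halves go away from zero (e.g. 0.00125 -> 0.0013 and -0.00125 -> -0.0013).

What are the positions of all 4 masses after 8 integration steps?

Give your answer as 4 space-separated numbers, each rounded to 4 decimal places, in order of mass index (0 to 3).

Answer: 5.0342 7.4044 16.4087 19.6765

Derivation:
Step 0: x=[3.0000 11.0000 13.0000 21.0000] v=[0.0000 0.0000 -1.0000 0.0000]
Step 1: x=[3.1200 10.7600 13.1400 20.9400] v=[1.2000 -2.4000 1.4000 -0.6000]
Step 2: x=[3.3456 10.3096 13.4968 20.8240] v=[2.2560 -4.5040 3.5680 -1.1600]
Step 3: x=[3.6498 9.7081 14.0192 20.6615] v=[3.0416 -6.0147 5.2240 -1.6254]
Step 4: x=[3.9963 9.0367 14.6349 20.4661] v=[3.4649 -6.7136 6.1565 -1.9539]
Step 5: x=[4.3444 8.3877 15.2599 20.2541] v=[3.4811 -6.4905 6.2497 -2.1201]
Step 6: x=[4.6542 7.8518 15.8098 20.0422] v=[3.0984 -5.3589 5.4985 -2.1189]
Step 7: x=[4.8919 7.5063 16.2106 19.8457] v=[2.3774 -3.4547 4.0083 -1.9654]
Step 8: x=[5.0342 7.4044 16.4087 19.6765] v=[1.4232 -1.0187 1.9806 -1.6924]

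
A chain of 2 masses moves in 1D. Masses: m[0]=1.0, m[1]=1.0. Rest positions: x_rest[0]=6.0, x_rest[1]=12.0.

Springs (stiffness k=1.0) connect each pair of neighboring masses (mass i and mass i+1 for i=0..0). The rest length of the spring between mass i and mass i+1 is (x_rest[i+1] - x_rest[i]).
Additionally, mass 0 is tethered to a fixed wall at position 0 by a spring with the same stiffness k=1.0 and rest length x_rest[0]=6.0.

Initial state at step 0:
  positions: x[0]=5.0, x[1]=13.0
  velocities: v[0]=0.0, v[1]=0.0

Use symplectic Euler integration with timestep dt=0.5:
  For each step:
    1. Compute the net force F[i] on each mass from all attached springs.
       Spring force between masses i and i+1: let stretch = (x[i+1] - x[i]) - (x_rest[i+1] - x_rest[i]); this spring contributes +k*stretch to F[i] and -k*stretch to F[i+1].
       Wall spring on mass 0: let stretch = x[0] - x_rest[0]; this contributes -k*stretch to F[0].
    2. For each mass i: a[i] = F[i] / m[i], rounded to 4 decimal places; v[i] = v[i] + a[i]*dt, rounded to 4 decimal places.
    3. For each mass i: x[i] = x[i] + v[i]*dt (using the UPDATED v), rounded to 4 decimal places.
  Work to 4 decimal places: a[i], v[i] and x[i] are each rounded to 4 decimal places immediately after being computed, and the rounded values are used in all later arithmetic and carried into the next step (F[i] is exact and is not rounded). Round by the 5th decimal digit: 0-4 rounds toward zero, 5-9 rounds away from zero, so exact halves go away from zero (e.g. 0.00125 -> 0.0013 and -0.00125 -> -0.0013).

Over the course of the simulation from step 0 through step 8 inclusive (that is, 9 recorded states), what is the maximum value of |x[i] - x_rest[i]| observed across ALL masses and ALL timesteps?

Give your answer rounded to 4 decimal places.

Step 0: x=[5.0000 13.0000] v=[0.0000 0.0000]
Step 1: x=[5.7500 12.5000] v=[1.5000 -1.0000]
Step 2: x=[6.7500 11.8125] v=[2.0000 -1.3750]
Step 3: x=[7.3282 11.3594] v=[1.1563 -0.9063]
Step 4: x=[7.0821 11.3985] v=[-0.4922 0.0781]
Step 5: x=[6.1446 11.8585] v=[-1.8751 0.9199]
Step 6: x=[5.0994 12.3900] v=[-2.0905 1.0630]
Step 7: x=[4.6020 12.5989] v=[-0.9949 0.4177]
Step 8: x=[4.9533 12.3085] v=[0.7026 -0.5808]
Max displacement = 1.3980

Answer: 1.3980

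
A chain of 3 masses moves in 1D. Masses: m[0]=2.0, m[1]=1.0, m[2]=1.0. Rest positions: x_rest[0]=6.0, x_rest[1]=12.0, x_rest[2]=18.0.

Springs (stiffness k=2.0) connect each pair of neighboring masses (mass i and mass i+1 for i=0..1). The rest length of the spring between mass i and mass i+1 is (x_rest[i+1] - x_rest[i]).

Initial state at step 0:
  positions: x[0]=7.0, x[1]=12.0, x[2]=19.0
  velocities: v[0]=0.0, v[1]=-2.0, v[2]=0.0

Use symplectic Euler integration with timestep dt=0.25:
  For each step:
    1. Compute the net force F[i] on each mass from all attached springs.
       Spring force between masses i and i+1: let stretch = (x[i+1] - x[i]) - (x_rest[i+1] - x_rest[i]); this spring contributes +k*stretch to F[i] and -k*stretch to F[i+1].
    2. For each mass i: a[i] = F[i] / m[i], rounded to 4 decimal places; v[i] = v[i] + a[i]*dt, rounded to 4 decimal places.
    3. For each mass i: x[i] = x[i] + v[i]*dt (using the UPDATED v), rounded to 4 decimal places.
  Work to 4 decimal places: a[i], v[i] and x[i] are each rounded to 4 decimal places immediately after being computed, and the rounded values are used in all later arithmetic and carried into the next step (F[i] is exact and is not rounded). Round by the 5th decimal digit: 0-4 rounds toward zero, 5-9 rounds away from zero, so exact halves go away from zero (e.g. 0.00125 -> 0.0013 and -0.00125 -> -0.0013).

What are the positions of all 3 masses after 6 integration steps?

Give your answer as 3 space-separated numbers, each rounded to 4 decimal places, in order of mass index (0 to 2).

Answer: 5.9405 12.7641 17.3553

Derivation:
Step 0: x=[7.0000 12.0000 19.0000] v=[0.0000 -2.0000 0.0000]
Step 1: x=[6.9375 11.7500 18.8750] v=[-0.2500 -1.0000 -0.5000]
Step 2: x=[6.8008 11.7891 18.6094] v=[-0.5469 0.1563 -1.0625]
Step 3: x=[6.6009 12.0572 18.2412] v=[-0.7998 1.0723 -1.4727]
Step 4: x=[6.3670 12.4163 17.8500] v=[-0.9357 1.4362 -1.5647]
Step 5: x=[6.1362 12.6984 17.5296] v=[-0.9234 1.1284 -1.2816]
Step 6: x=[5.9405 12.7641 17.3553] v=[-0.7829 0.2629 -0.6972]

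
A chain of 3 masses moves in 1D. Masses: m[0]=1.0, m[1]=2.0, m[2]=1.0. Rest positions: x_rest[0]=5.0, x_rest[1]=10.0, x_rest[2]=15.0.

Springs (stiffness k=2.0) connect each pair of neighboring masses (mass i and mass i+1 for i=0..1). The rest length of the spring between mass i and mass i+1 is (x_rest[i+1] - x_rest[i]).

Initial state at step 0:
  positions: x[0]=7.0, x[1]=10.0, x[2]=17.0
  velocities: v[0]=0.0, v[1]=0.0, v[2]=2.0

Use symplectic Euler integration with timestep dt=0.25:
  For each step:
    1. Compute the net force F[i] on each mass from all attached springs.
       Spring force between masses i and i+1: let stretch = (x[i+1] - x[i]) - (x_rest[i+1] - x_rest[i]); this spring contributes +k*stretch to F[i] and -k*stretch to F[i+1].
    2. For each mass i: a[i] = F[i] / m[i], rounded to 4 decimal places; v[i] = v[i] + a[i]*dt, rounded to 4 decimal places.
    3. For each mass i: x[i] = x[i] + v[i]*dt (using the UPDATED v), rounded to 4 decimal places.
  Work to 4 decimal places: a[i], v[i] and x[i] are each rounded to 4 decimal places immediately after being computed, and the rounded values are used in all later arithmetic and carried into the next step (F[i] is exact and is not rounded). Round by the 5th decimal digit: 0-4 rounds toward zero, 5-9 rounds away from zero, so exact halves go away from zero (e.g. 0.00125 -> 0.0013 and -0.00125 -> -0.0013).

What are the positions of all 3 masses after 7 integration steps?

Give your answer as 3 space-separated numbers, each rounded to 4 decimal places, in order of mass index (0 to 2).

Answer: 5.5156 12.7976 16.3892

Derivation:
Step 0: x=[7.0000 10.0000 17.0000] v=[0.0000 0.0000 2.0000]
Step 1: x=[6.7500 10.2500 17.2500] v=[-1.0000 1.0000 1.0000]
Step 2: x=[6.3125 10.7188 17.2500] v=[-1.7500 1.8750 0.0000]
Step 3: x=[5.8008 11.3204 17.0586] v=[-2.0469 2.4062 -0.7656]
Step 4: x=[5.3540 11.9356 16.7749] v=[-1.7871 2.4609 -1.1347]
Step 5: x=[5.1049 12.4419 16.5113] v=[-0.9963 2.0253 -1.0544]
Step 6: x=[5.1480 12.7440 16.3640] v=[0.1722 1.2084 -0.5891]
Step 7: x=[5.5156 12.7976 16.3892] v=[1.4702 0.2144 0.1009]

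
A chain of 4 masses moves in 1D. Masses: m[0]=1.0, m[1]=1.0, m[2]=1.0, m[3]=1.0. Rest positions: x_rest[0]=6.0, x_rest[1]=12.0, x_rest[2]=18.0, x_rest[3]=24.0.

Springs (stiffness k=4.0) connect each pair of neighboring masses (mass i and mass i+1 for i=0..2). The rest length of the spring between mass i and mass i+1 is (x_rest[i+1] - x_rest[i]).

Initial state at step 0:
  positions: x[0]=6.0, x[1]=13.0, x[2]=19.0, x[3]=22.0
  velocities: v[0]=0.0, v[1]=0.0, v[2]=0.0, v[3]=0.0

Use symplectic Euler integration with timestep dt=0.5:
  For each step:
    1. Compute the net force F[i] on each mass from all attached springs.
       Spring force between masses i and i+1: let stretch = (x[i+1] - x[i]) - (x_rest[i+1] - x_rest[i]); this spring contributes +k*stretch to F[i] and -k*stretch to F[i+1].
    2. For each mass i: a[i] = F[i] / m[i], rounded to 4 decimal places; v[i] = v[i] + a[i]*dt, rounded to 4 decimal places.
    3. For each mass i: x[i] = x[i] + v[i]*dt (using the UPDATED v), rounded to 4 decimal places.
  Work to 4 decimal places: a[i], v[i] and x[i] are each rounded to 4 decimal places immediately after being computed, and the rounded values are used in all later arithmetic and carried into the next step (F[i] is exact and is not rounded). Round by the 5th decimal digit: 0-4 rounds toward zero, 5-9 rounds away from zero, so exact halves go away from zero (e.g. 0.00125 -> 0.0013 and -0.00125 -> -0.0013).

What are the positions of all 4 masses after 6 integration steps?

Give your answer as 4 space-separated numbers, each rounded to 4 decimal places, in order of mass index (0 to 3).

Step 0: x=[6.0000 13.0000 19.0000 22.0000] v=[0.0000 0.0000 0.0000 0.0000]
Step 1: x=[7.0000 12.0000 16.0000 25.0000] v=[2.0000 -2.0000 -6.0000 6.0000]
Step 2: x=[7.0000 10.0000 18.0000 25.0000] v=[0.0000 -4.0000 4.0000 0.0000]
Step 3: x=[4.0000 13.0000 19.0000 24.0000] v=[-6.0000 6.0000 2.0000 -2.0000]
Step 4: x=[4.0000 13.0000 19.0000 24.0000] v=[0.0000 0.0000 0.0000 0.0000]
Step 5: x=[7.0000 10.0000 18.0000 25.0000] v=[6.0000 -6.0000 -2.0000 2.0000]
Step 6: x=[7.0000 12.0000 16.0000 25.0000] v=[0.0000 4.0000 -4.0000 0.0000]

Answer: 7.0000 12.0000 16.0000 25.0000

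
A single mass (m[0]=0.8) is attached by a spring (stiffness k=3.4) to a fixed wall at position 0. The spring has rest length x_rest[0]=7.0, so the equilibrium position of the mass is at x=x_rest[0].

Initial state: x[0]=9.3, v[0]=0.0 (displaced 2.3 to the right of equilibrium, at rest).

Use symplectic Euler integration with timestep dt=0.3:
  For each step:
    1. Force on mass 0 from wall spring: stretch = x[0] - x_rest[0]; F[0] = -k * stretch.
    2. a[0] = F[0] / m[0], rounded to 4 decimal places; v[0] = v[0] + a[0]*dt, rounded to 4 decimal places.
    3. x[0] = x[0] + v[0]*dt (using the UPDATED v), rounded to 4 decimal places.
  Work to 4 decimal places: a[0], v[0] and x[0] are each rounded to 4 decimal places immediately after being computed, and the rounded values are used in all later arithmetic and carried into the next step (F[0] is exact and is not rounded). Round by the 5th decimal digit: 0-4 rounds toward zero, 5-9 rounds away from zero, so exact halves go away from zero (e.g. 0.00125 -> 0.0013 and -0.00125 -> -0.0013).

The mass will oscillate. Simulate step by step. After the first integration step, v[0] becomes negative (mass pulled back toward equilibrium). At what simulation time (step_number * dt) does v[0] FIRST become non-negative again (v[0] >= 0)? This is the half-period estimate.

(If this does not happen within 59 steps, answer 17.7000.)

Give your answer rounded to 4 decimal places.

Answer: 1.5000

Derivation:
Step 0: x=[9.3000] v=[0.0000]
Step 1: x=[8.4203] v=[-2.9325]
Step 2: x=[6.9973] v=[-4.7434]
Step 3: x=[5.5753] v=[-4.7400]
Step 4: x=[4.6983] v=[-2.9235]
Step 5: x=[4.7017] v=[0.0112]
First v>=0 after going negative at step 5, time=1.5000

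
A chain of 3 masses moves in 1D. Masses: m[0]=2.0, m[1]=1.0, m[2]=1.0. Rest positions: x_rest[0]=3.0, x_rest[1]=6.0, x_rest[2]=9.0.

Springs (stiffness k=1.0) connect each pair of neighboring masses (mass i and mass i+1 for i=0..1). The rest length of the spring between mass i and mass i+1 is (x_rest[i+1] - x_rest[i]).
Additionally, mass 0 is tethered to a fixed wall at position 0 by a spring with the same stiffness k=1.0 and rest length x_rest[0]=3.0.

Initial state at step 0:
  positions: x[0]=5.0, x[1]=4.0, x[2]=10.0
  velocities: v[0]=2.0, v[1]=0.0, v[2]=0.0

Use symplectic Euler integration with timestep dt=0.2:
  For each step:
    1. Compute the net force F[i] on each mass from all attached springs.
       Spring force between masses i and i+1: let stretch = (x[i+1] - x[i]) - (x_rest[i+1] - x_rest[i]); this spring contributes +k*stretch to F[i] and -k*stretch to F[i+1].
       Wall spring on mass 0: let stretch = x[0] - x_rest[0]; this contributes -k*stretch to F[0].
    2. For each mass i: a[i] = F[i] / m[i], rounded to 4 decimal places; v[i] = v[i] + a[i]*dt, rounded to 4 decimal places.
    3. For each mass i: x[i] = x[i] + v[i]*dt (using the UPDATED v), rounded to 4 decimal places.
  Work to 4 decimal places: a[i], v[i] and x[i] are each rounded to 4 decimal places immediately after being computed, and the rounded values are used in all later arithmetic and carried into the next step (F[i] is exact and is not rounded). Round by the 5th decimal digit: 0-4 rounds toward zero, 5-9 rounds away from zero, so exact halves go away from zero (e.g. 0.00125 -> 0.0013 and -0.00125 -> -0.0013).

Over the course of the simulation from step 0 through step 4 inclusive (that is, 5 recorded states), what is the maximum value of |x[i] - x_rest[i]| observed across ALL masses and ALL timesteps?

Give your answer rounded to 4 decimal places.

Step 0: x=[5.0000 4.0000 10.0000] v=[2.0000 0.0000 0.0000]
Step 1: x=[5.2800 4.2800 9.8800] v=[1.4000 1.4000 -0.6000]
Step 2: x=[5.4344 4.8240 9.6560] v=[0.7720 2.7200 -1.1200]
Step 3: x=[5.4679 5.5857 9.3587] v=[0.1675 3.8085 -1.4864]
Step 4: x=[5.3944 6.4936 9.0305] v=[-0.3675 4.5395 -1.6410]
Max displacement = 2.4679

Answer: 2.4679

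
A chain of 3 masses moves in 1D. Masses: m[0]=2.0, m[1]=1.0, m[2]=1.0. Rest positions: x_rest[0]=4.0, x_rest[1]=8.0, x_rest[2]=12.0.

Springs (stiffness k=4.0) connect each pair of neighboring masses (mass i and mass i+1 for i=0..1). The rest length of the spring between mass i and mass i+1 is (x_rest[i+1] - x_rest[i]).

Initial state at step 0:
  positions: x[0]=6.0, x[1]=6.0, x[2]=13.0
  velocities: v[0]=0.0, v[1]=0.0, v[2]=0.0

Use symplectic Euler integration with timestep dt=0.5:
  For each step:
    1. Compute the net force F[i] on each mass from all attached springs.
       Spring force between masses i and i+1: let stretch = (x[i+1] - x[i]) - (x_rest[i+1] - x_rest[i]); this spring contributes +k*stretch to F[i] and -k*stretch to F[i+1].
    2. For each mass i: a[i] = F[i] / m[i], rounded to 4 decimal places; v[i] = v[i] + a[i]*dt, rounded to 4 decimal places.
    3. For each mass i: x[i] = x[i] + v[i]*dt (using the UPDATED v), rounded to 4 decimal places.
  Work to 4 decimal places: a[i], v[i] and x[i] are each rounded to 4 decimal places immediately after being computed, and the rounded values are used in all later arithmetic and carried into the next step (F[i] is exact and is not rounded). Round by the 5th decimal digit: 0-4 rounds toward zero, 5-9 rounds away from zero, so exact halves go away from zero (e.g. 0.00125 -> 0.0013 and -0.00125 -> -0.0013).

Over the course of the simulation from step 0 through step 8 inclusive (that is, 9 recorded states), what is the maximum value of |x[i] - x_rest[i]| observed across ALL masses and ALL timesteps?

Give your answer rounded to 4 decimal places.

Step 0: x=[6.0000 6.0000 13.0000] v=[0.0000 0.0000 0.0000]
Step 1: x=[4.0000 13.0000 10.0000] v=[-4.0000 14.0000 -6.0000]
Step 2: x=[4.5000 8.0000 14.0000] v=[1.0000 -10.0000 8.0000]
Step 3: x=[4.7500 5.5000 16.0000] v=[0.5000 -5.0000 4.0000]
Step 4: x=[3.3750 12.7500 11.5000] v=[-2.7500 14.5000 -9.0000]
Step 5: x=[4.6875 9.3750 12.2500] v=[2.6250 -6.7500 1.5000]
Step 6: x=[6.3438 4.1875 14.1250] v=[3.3125 -10.3750 3.7500]
Step 7: x=[4.9219 11.0938 10.0625] v=[-2.8438 13.8126 -8.1250]
Step 8: x=[4.5860 10.7969 11.0313] v=[-0.6719 -0.5938 1.9376]
Max displacement = 5.0000

Answer: 5.0000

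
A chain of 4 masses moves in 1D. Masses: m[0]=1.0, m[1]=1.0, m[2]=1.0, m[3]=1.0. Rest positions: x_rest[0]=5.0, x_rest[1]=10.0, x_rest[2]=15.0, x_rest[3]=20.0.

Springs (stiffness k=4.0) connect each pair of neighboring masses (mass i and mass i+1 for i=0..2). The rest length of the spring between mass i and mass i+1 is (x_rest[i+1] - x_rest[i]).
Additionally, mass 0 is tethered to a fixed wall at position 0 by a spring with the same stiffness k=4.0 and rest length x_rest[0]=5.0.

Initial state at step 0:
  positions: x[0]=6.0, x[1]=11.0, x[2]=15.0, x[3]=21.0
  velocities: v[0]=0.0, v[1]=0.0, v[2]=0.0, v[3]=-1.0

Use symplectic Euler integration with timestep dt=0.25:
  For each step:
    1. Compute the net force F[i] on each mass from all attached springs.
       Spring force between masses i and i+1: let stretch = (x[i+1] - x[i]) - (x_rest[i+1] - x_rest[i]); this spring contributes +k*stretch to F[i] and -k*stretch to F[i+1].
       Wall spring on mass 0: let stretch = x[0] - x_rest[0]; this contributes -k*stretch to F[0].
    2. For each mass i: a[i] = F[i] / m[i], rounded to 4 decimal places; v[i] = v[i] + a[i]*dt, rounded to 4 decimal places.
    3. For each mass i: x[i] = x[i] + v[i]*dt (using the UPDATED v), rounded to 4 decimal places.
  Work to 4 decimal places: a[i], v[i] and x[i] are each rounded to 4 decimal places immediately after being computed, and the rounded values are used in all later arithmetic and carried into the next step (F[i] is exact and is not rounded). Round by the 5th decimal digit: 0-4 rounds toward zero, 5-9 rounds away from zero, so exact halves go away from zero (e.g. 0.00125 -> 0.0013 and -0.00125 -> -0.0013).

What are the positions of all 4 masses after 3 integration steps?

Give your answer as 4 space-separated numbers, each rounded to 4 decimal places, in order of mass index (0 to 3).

Step 0: x=[6.0000 11.0000 15.0000 21.0000] v=[0.0000 0.0000 0.0000 -1.0000]
Step 1: x=[5.7500 10.7500 15.5000 20.5000] v=[-1.0000 -1.0000 2.0000 -2.0000]
Step 2: x=[5.3125 10.4375 16.0625 20.0000] v=[-1.7500 -1.2500 2.2500 -2.0000]
Step 3: x=[4.8281 10.2500 16.2031 19.7656] v=[-1.9375 -0.7500 0.5625 -0.9375]

Answer: 4.8281 10.2500 16.2031 19.7656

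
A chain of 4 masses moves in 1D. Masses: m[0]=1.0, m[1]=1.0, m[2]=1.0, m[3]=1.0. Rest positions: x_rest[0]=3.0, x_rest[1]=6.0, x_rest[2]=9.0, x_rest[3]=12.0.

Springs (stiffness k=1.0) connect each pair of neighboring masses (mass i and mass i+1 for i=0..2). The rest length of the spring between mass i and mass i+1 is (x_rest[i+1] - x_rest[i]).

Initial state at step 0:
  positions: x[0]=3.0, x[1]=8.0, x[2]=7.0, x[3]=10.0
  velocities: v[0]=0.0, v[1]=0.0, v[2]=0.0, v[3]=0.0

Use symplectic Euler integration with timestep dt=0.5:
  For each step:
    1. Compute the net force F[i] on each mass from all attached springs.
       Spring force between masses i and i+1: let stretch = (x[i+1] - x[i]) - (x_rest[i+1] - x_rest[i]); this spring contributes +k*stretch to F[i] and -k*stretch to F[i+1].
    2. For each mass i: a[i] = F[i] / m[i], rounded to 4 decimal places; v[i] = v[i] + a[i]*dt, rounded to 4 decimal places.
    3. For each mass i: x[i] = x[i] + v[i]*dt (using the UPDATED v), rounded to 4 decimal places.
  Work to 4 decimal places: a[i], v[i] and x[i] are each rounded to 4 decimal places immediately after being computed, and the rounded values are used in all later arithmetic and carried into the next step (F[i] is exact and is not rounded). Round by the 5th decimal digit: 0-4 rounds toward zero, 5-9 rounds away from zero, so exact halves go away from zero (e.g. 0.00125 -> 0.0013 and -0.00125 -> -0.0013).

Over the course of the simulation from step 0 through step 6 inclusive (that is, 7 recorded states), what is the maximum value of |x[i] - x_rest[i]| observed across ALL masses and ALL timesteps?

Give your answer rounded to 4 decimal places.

Answer: 2.4003

Derivation:
Step 0: x=[3.0000 8.0000 7.0000 10.0000] v=[0.0000 0.0000 0.0000 0.0000]
Step 1: x=[3.5000 6.5000 8.0000 10.0000] v=[1.0000 -3.0000 2.0000 0.0000]
Step 2: x=[4.0000 4.6250 9.1250 10.2500] v=[1.0000 -3.7500 2.2500 0.5000]
Step 3: x=[3.9063 3.7188 9.4063 10.9688] v=[-0.1875 -1.8125 0.5625 1.4375]
Step 4: x=[3.0157 4.2813 8.6563 12.0470] v=[-1.7813 1.1250 -1.5000 2.1563]
Step 5: x=[1.6915 5.6212 7.6602 13.0275] v=[-2.6485 2.6797 -1.9922 1.9610]
Step 6: x=[0.5997 6.4884 7.4962 13.4162] v=[-2.1837 1.7344 -0.3281 0.7774]
Max displacement = 2.4003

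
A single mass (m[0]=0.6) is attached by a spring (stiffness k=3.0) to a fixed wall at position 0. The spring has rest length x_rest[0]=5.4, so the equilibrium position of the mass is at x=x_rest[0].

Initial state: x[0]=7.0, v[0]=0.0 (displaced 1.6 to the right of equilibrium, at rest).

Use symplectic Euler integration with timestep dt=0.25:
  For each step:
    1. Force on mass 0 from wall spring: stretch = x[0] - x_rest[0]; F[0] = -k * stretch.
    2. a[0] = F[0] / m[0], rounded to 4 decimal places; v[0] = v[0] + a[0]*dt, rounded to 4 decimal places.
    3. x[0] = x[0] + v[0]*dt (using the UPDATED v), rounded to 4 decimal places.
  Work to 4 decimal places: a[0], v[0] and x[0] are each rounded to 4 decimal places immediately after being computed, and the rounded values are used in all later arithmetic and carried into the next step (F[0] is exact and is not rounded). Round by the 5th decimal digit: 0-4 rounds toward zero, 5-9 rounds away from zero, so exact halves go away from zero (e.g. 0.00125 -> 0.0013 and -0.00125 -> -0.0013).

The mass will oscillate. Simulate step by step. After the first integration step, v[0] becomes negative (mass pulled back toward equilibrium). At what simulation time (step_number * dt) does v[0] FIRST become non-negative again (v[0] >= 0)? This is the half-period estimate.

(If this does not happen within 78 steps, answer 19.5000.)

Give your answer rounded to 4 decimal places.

Step 0: x=[7.0000] v=[0.0000]
Step 1: x=[6.5000] v=[-2.0000]
Step 2: x=[5.6563] v=[-3.3750]
Step 3: x=[4.7325] v=[-3.6954]
Step 4: x=[4.0173] v=[-2.8610]
Step 5: x=[3.7342] v=[-1.1326]
Step 6: x=[3.9716] v=[0.9497]
First v>=0 after going negative at step 6, time=1.5000

Answer: 1.5000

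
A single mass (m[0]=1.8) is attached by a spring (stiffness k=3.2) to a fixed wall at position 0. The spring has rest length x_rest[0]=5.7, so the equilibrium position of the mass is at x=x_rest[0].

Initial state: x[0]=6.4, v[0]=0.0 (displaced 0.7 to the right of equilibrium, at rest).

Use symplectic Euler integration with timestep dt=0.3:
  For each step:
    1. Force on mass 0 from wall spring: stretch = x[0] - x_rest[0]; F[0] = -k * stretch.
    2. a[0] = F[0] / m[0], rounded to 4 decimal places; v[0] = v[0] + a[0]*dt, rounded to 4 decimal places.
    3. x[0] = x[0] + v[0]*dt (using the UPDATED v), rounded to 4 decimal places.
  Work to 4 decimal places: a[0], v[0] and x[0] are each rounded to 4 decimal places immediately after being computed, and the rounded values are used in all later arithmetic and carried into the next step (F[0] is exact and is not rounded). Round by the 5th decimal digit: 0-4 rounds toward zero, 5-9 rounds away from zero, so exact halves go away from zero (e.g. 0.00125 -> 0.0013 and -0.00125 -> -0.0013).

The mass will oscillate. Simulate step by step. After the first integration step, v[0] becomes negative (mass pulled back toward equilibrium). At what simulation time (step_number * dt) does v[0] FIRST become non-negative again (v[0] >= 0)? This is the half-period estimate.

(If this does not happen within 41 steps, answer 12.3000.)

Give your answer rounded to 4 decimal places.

Step 0: x=[6.4000] v=[0.0000]
Step 1: x=[6.2880] v=[-0.3733]
Step 2: x=[6.0819] v=[-0.6869]
Step 3: x=[5.8147] v=[-0.8906]
Step 4: x=[5.5292] v=[-0.9518]
Step 5: x=[5.2710] v=[-0.8607]
Step 6: x=[5.0814] v=[-0.6319]
Step 7: x=[4.9908] v=[-0.3020]
Step 8: x=[5.0137] v=[0.0762]
First v>=0 after going negative at step 8, time=2.4000

Answer: 2.4000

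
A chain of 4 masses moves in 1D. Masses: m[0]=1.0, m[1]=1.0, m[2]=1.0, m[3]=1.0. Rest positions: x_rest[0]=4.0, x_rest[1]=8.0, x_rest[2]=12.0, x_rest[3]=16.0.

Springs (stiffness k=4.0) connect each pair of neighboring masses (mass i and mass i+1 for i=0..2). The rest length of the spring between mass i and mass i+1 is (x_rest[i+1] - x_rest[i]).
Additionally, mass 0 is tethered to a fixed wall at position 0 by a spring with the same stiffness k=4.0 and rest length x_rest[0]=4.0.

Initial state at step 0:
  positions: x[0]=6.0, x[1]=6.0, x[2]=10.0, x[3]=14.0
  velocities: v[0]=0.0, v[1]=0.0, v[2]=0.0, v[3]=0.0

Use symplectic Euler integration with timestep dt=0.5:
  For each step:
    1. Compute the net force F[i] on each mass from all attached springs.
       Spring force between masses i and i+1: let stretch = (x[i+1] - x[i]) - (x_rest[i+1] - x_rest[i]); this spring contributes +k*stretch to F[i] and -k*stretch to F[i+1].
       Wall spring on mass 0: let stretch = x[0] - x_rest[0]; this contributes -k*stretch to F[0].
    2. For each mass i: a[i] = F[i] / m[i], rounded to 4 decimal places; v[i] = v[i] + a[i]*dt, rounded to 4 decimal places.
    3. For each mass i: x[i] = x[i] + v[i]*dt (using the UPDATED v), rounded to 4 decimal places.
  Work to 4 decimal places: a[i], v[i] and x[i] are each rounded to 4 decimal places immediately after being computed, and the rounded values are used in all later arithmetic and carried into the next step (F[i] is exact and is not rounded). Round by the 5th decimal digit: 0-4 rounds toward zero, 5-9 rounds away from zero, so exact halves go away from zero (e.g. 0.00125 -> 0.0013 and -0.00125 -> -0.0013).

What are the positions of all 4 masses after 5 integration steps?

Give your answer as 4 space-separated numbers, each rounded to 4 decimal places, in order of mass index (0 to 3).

Answer: 4.0000 8.0000 16.0000 14.0000

Derivation:
Step 0: x=[6.0000 6.0000 10.0000 14.0000] v=[0.0000 0.0000 0.0000 0.0000]
Step 1: x=[0.0000 10.0000 10.0000 14.0000] v=[-12.0000 8.0000 0.0000 0.0000]
Step 2: x=[4.0000 4.0000 14.0000 14.0000] v=[8.0000 -12.0000 8.0000 0.0000]
Step 3: x=[4.0000 8.0000 8.0000 18.0000] v=[0.0000 8.0000 -12.0000 8.0000]
Step 4: x=[4.0000 8.0000 12.0000 16.0000] v=[0.0000 0.0000 8.0000 -4.0000]
Step 5: x=[4.0000 8.0000 16.0000 14.0000] v=[0.0000 0.0000 8.0000 -4.0000]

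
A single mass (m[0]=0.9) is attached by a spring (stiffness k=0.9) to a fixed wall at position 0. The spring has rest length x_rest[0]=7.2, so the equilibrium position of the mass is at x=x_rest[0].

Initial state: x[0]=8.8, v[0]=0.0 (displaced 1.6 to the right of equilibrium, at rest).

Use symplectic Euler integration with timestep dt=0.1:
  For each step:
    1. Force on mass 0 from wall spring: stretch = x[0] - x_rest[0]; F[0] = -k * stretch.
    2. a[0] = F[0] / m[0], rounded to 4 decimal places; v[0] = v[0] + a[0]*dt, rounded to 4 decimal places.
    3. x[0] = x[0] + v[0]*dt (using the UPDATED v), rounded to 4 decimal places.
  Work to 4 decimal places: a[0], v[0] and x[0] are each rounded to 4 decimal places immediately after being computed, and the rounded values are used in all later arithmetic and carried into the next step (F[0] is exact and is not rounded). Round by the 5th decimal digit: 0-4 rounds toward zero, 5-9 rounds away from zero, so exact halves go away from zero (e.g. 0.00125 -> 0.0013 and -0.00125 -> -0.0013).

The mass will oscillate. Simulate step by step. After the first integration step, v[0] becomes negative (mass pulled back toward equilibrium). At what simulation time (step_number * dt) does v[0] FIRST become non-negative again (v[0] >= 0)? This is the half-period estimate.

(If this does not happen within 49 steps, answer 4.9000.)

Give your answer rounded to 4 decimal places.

Step 0: x=[8.8000] v=[0.0000]
Step 1: x=[8.7840] v=[-0.1600]
Step 2: x=[8.7522] v=[-0.3184]
Step 3: x=[8.7048] v=[-0.4736]
Step 4: x=[8.6424] v=[-0.6241]
Step 5: x=[8.5656] v=[-0.7683]
Step 6: x=[8.4751] v=[-0.9049]
Step 7: x=[8.3719] v=[-1.0324]
Step 8: x=[8.2569] v=[-1.1496]
Step 9: x=[8.1314] v=[-1.2553]
Step 10: x=[7.9966] v=[-1.3484]
Step 11: x=[7.8538] v=[-1.4281]
Step 12: x=[7.7045] v=[-1.4935]
Step 13: x=[7.5501] v=[-1.5440]
Step 14: x=[7.3922] v=[-1.5790]
Step 15: x=[7.2324] v=[-1.5982]
Step 16: x=[7.0723] v=[-1.6014]
Step 17: x=[6.9134] v=[-1.5886]
Step 18: x=[6.7574] v=[-1.5599]
Step 19: x=[6.6058] v=[-1.5156]
Step 20: x=[6.4602] v=[-1.4562]
Step 21: x=[6.3220] v=[-1.3822]
Step 22: x=[6.1926] v=[-1.2944]
Step 23: x=[6.0732] v=[-1.1937]
Step 24: x=[5.9651] v=[-1.0810]
Step 25: x=[5.8694] v=[-0.9575]
Step 26: x=[5.7870] v=[-0.8244]
Step 27: x=[5.7187] v=[-0.6831]
Step 28: x=[5.6652] v=[-0.5350]
Step 29: x=[5.6271] v=[-0.3815]
Step 30: x=[5.6047] v=[-0.2242]
Step 31: x=[5.5982] v=[-0.0647]
Step 32: x=[5.6078] v=[0.0955]
First v>=0 after going negative at step 32, time=3.2000

Answer: 3.2000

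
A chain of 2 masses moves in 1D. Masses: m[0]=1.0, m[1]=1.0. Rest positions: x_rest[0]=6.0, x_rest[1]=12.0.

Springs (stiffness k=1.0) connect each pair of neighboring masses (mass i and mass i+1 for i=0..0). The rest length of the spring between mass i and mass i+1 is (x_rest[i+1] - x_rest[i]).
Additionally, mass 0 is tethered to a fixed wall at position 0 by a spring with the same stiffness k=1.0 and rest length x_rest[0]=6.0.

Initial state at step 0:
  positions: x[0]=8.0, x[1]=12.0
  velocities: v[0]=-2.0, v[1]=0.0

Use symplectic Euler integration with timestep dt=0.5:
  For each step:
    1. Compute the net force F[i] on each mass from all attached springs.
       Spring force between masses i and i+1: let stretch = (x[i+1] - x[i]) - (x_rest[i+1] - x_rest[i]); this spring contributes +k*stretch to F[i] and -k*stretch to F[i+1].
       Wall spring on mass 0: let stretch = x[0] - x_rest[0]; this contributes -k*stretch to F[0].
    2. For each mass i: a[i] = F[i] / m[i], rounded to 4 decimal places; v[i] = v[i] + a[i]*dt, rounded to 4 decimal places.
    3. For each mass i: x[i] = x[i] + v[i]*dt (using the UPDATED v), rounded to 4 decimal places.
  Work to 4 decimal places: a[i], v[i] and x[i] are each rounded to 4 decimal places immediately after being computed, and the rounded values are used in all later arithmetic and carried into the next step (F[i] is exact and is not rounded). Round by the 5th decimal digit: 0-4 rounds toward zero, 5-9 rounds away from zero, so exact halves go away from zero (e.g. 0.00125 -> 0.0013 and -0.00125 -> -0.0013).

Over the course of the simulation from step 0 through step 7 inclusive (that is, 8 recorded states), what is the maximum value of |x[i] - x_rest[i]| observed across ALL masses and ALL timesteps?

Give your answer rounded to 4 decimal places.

Step 0: x=[8.0000 12.0000] v=[-2.0000 0.0000]
Step 1: x=[6.0000 12.5000] v=[-4.0000 1.0000]
Step 2: x=[4.1250 12.8750] v=[-3.7500 0.7500]
Step 3: x=[3.4063 12.5625] v=[-1.4375 -0.6250]
Step 4: x=[4.1251 11.4610] v=[1.4375 -2.2031]
Step 5: x=[5.6466 10.0255] v=[3.0429 -2.8711]
Step 6: x=[6.8512 8.9952] v=[2.4091 -2.0606]
Step 7: x=[6.8790 8.9289] v=[0.0555 -0.1326]
Max displacement = 3.0711

Answer: 3.0711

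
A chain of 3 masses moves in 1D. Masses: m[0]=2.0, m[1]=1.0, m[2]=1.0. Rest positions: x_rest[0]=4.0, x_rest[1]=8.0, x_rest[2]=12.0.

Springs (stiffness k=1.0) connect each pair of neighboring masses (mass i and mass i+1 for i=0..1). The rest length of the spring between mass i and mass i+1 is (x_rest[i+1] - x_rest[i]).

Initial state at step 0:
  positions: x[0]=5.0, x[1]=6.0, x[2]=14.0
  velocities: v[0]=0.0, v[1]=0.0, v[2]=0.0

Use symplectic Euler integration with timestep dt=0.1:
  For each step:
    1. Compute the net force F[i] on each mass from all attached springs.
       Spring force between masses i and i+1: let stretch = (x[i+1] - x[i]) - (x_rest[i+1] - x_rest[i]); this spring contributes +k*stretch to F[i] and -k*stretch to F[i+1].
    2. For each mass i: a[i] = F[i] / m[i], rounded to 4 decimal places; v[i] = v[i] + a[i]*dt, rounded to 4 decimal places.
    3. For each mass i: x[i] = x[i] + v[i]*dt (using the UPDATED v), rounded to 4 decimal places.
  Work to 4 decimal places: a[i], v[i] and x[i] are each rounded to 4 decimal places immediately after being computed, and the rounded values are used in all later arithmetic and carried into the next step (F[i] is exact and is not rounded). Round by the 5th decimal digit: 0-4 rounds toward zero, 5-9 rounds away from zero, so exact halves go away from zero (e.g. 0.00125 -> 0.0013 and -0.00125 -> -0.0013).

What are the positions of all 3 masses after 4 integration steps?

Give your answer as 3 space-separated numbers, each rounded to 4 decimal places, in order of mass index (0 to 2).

Answer: 4.8563 6.6712 13.6163

Derivation:
Step 0: x=[5.0000 6.0000 14.0000] v=[0.0000 0.0000 0.0000]
Step 1: x=[4.9850 6.0700 13.9600] v=[-0.1500 0.7000 -0.4000]
Step 2: x=[4.9554 6.2081 13.8811] v=[-0.2958 1.3805 -0.7890]
Step 3: x=[4.9121 6.4104 13.7655] v=[-0.4332 2.0225 -1.1563]
Step 4: x=[4.8563 6.6712 13.6163] v=[-0.5583 2.6082 -1.4918]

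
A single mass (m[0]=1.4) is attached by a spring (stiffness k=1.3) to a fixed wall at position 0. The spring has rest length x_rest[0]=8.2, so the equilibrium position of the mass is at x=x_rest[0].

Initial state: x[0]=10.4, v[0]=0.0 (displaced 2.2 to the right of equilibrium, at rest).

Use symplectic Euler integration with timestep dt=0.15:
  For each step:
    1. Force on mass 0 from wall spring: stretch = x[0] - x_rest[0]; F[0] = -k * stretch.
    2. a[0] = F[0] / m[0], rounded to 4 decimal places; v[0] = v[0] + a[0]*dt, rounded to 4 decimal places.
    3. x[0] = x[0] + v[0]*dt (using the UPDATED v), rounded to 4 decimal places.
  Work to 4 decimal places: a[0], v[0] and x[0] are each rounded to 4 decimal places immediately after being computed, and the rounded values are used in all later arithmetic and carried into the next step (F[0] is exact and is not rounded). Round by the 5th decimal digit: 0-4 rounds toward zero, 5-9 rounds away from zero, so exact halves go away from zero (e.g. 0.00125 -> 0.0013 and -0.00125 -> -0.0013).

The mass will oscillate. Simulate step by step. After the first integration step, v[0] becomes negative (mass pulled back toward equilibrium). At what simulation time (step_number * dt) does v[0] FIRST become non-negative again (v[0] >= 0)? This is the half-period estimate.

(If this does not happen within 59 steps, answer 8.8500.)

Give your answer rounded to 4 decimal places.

Step 0: x=[10.4000] v=[0.0000]
Step 1: x=[10.3540] v=[-0.3064]
Step 2: x=[10.2630] v=[-0.6064]
Step 3: x=[10.1289] v=[-0.8937]
Step 4: x=[9.9545] v=[-1.1624]
Step 5: x=[9.7435] v=[-1.4068]
Step 6: x=[9.5002] v=[-1.6218]
Step 7: x=[9.2298] v=[-1.8029]
Step 8: x=[8.9379] v=[-1.9463]
Step 9: x=[8.6305] v=[-2.0491]
Step 10: x=[8.3141] v=[-2.1091]
Step 11: x=[7.9954] v=[-2.1250]
Step 12: x=[7.6809] v=[-2.0965]
Step 13: x=[7.3773] v=[-2.0242]
Step 14: x=[7.0909] v=[-1.9096]
Step 15: x=[6.8276] v=[-1.7551]
Step 16: x=[6.5930] v=[-1.5639]
Step 17: x=[6.3920] v=[-1.3401]
Step 18: x=[6.2288] v=[-1.0883]
Step 19: x=[6.1067] v=[-0.8137]
Step 20: x=[6.0284] v=[-0.5221]
Step 21: x=[5.9955] v=[-0.2196]
Step 22: x=[6.0086] v=[0.0875]
First v>=0 after going negative at step 22, time=3.3000

Answer: 3.3000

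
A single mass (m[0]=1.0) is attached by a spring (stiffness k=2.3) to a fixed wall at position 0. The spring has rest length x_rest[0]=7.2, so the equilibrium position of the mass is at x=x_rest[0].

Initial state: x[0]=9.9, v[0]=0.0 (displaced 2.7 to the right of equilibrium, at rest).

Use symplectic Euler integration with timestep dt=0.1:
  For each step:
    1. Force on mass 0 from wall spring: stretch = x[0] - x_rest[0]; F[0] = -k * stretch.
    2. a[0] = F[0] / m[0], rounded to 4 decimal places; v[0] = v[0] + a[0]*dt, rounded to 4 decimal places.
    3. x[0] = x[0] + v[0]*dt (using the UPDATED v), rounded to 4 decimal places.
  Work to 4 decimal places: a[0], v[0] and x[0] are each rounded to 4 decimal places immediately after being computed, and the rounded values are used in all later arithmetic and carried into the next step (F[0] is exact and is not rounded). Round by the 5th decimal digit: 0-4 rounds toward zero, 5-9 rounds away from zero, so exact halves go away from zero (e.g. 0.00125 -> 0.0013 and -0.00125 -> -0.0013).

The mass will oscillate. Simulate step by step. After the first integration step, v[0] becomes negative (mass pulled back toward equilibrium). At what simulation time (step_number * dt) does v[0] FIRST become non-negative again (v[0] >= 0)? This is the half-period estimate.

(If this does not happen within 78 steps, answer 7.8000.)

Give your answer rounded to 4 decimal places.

Answer: 2.1000

Derivation:
Step 0: x=[9.9000] v=[0.0000]
Step 1: x=[9.8379] v=[-0.6210]
Step 2: x=[9.7151] v=[-1.2277]
Step 3: x=[9.5345] v=[-1.8062]
Step 4: x=[9.3002] v=[-2.3431]
Step 5: x=[9.0176] v=[-2.8262]
Step 6: x=[8.6932] v=[-3.2443]
Step 7: x=[8.3344] v=[-3.5877]
Step 8: x=[7.9495] v=[-3.8486]
Step 9: x=[7.5474] v=[-4.0210]
Step 10: x=[7.1373] v=[-4.1009]
Step 11: x=[6.7287] v=[-4.0865]
Step 12: x=[6.3309] v=[-3.9781]
Step 13: x=[5.9531] v=[-3.7782]
Step 14: x=[5.6040] v=[-3.4914]
Step 15: x=[5.2916] v=[-3.1243]
Step 16: x=[5.0231] v=[-2.6854]
Step 17: x=[4.8046] v=[-2.1847]
Step 18: x=[4.6412] v=[-1.6338]
Step 19: x=[4.5367] v=[-1.0453]
Step 20: x=[4.4934] v=[-0.4327]
Step 21: x=[4.5124] v=[0.1898]
First v>=0 after going negative at step 21, time=2.1000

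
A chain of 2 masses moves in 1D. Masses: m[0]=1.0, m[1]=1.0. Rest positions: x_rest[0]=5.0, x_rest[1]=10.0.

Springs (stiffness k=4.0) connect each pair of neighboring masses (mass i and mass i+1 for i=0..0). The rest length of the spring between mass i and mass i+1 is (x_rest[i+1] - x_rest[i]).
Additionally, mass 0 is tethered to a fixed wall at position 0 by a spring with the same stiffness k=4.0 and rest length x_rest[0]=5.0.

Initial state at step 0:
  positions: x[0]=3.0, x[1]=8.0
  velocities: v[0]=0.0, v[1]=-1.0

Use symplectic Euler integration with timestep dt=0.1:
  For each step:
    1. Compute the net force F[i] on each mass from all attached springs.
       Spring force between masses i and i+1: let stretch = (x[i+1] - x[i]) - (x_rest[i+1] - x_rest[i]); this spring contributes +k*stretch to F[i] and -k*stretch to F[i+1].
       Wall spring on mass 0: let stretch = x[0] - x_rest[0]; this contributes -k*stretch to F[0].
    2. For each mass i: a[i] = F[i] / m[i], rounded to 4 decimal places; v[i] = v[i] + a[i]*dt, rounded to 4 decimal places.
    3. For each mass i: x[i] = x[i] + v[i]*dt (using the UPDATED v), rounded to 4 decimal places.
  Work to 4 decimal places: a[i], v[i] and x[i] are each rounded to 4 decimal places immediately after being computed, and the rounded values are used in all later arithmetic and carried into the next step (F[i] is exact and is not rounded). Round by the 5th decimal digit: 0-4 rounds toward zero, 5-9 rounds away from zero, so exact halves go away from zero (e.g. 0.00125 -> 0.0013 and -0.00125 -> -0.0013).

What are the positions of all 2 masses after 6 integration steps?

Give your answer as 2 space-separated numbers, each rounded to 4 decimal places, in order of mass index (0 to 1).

Answer: 4.1679 7.7168

Derivation:
Step 0: x=[3.0000 8.0000] v=[0.0000 -1.0000]
Step 1: x=[3.0800 7.9000] v=[0.8000 -1.0000]
Step 2: x=[3.2296 7.8072] v=[1.4960 -0.9280]
Step 3: x=[3.4331 7.7313] v=[2.0352 -0.7590]
Step 4: x=[3.6712 7.6835] v=[2.3812 -0.4783]
Step 5: x=[3.9230 7.6752] v=[2.5176 -0.0832]
Step 6: x=[4.1679 7.7168] v=[2.4493 0.4159]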